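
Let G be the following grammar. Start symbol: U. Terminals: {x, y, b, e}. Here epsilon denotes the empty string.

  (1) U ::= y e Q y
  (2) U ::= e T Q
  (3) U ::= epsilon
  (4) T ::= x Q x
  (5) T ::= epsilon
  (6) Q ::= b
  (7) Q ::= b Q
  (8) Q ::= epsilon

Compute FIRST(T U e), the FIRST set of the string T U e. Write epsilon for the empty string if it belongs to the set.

{e, x, y}

FIRST(U): from U::=y e Q y we get {y}; from U::=e T Q we get {e}; from U::=epsilon we get {epsilon}. So FIRST(U) = {epsilon, e, y}.
FIRST(T): from T::=x Q x we get {x}; from T::=epsilon we get {epsilon}. So FIRST(T) = {epsilon, x}.
FIRST(Q): from Q::=b we get {b}; from Q::=b Q we get {b}; from Q::=epsilon we get {epsilon}. So FIRST(Q) = {epsilon, b}.
FIRST(T U e): take FIRST of each symbol in turn, carrying on past any symbol whose FIRST contains epsilon; result {e, x, y}.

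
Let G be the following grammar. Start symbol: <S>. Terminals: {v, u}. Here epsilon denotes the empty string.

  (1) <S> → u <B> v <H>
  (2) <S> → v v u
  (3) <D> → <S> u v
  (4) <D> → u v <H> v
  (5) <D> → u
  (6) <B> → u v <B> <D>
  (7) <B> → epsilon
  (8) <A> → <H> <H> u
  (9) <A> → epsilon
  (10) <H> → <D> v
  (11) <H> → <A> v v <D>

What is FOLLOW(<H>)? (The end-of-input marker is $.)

{$, u, v}

FIRST(<S>) = {u, v}
FIRST(<B>) = {epsilon, u}
FIRST(<D>) = {u, v}  (via <S> u v)
FIRST(<A>) = {epsilon, u, v}  (via <H> <H> u)
FIRST(<H>) = {u, v}  (via <D> v, <A> v v <D>)
FOLLOW(<S>) includes $ since <S> is the start symbol.
FOLLOW(<S>): in <D>→<S> u v, <S> is followed by u v with FIRST {u}. Thus FOLLOW(<S>) = {$, u}.
FOLLOW(<B>): in <S>→u <B> v <H>, <B> is followed by v <H> with FIRST {v}; in <B>→u v <B> <D>, <B> is followed by <D> with FIRST {u, v}. Thus FOLLOW(<B>) = {u, v}.
FOLLOW(<A>): in <H>→<A> v v <D>, <A> is followed by v v <D> with FIRST {v}. Thus FOLLOW(<A>) = {v}.
FOLLOW(<H>): in <S>→u <B> v <H>, the suffix after <H> is empty, so FOLLOW(<H>) ⊇ FOLLOW(<S>) = {$, u}; in <D>→u v <H> v, <H> is followed by v with FIRST {v}; in <A>→<H> <H> u (occurrence 1), <H> is followed by <H> u with FIRST {u, v}; in <A>→<H> <H> u (occurrence 2), <H> is followed by u with FIRST {u}. Thus FOLLOW(<H>) = {$, u, v}.
FOLLOW(<D>): in <B>→u v <B> <D>, the suffix after <D> is empty, so FOLLOW(<D>) ⊇ FOLLOW(<B>) = {u, v}; in <H>→<D> v, <D> is followed by v with FIRST {v}; in <H>→<A> v v <D>, the suffix after <D> is empty, so FOLLOW(<D>) ⊇ FOLLOW(<H>) = {$, u, v}. Thus FOLLOW(<D>) = {$, u, v}.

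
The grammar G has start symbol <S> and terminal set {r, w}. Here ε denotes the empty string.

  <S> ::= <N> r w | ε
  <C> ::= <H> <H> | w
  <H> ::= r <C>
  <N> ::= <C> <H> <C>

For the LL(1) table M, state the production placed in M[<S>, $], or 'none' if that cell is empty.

FIRST(<H>) = {r}
FIRST(<C>) = {r, w}  (via <H> <H>)
FIRST(<N>) = {r, w}  (via <C> <H> <C>)
FIRST(<S>) = {ε, r, w}  (via <N> r w)
FOLLOW(<S>) includes $ since <S> is the start symbol.
FOLLOW(<S>): <S> appears on no right-hand side. Thus FOLLOW(<S>) = {$}.
For <S> ::= <N> r w: FIRST(<N> r w) = {r, w}, so it goes in M[<S>, t] for t ∈ {r, w}.
For <S> ::= ε: FIRST(ε) = {ε}, so it goes in M[<S>, t] for t ∈ {}; since ε ∈ FIRST, also for every t ∈ FOLLOW(<S>) = {$}.

<S> ::= ε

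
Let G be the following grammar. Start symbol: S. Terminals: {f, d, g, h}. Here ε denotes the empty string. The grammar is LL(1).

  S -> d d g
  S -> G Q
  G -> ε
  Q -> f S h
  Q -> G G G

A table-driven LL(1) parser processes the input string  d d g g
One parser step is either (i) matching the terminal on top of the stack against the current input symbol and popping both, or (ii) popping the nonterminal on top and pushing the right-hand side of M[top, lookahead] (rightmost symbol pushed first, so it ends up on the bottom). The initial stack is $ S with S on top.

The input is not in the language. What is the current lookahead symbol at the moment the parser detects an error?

g

step 1: stack=$ S  input=d d g g $  — expand S -> d d g
step 2: stack=$ g d d  input=d d g g $  — match d
step 3: stack=$ g d  input=d g g $  — match d
step 4: stack=$ g  input=g g $  — match g
step 5: stack=$  input=g $  — error: stack empty but input remains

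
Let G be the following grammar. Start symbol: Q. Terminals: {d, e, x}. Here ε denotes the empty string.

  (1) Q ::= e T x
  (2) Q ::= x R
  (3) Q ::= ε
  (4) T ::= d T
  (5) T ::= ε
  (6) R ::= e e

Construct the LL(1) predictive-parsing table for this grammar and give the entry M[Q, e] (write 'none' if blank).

FIRST(Q) = {ε, e, x}
FIRST(T) = {ε, d}
FIRST(R) = {e}
FOLLOW(Q) includes $ since Q is the start symbol.
FOLLOW(Q): Q appears on no right-hand side. Thus FOLLOW(Q) = {$}.
For Q ::= e T x: FIRST(e T x) = {e}, so it goes in M[Q, t] for t ∈ {e}.
For Q ::= x R: FIRST(x R) = {x}, so it goes in M[Q, t] for t ∈ {x}.
For Q ::= ε: FIRST(ε) = {ε}, so it goes in M[Q, t] for t ∈ {}; since ε ∈ FIRST, also for every t ∈ FOLLOW(Q) = {$}.

Q ::= e T x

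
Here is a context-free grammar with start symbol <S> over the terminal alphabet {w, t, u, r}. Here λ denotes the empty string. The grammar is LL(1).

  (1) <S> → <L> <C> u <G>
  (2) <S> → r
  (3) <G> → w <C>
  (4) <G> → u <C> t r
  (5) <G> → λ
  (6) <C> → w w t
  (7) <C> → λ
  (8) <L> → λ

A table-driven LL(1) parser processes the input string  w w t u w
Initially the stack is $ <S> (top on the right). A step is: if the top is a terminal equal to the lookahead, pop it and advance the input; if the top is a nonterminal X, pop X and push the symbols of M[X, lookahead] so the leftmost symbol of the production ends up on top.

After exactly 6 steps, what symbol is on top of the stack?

step 1: stack=$ <S>  input=w w t u w $  — expand <S> → <L> <C> u <G>
step 2: stack=$ <G> u <C> <L>  input=w w t u w $  — expand <L> → λ
step 3: stack=$ <G> u <C>  input=w w t u w $  — expand <C> → w w t
step 4: stack=$ <G> u t w w  input=w w t u w $  — match w
step 5: stack=$ <G> u t w  input=w t u w $  — match w
step 6: stack=$ <G> u t  input=t u w $  — match t
Stack after step 6: $ <G> u (top = u).

u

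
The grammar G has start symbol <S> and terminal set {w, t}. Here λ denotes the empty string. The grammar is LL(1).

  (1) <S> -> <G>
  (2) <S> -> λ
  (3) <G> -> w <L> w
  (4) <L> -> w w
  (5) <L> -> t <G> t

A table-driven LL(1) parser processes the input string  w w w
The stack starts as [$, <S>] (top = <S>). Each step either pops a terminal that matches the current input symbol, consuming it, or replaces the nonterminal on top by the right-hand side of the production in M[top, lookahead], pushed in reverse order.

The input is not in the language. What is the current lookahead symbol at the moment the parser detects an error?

$

     Stack      Input    Action
  1  $ <S>      w w w $  expand <S> -> <G>
  2  $ <G>      w w w $  expand <G> -> w <L> w
  3  $ w <L> w  w w w $  match w
  4  $ w <L>    w w $    expand <L> -> w w
  5  $ w w w    w w $    match w
  6  $ w w      w $      match w
  7  $ w        $        error: top is terminal w but lookahead is $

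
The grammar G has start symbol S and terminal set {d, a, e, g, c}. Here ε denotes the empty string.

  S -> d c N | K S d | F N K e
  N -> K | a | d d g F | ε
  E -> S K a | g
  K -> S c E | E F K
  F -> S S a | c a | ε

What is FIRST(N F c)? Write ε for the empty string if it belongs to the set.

{a, c, d, g}

FIRST(S): from S->d c N we get {d}; from S->K S d we get {a, c, d, g}; from S->F N K e we get {a, c, d, g}. So FIRST(S) = {a, c, d, g}.
FIRST(E): from E->S K a we get {a, c, d, g}; from E->g we get {g}. So FIRST(E) = {a, c, d, g}.
FIRST(F): from F->S S a we get {a, c, d, g}; from F->c a we get {c}; from F->ε we get {ε}. So FIRST(F) = {ε, a, c, d, g}.
FIRST(K): from K->S c E we get {a, c, d, g}; from K->E F K we get {a, c, d, g}. So FIRST(K) = {a, c, d, g}.
FIRST(N): from N->K we get {a, c, d, g}; from N->a we get {a}; from N->d d g F we get {d}; from N->ε we get {ε}. So FIRST(N) = {ε, a, c, d, g}.
FIRST(N F c): take FIRST of each symbol in turn, carrying on past any symbol whose FIRST contains ε; result {a, c, d, g}.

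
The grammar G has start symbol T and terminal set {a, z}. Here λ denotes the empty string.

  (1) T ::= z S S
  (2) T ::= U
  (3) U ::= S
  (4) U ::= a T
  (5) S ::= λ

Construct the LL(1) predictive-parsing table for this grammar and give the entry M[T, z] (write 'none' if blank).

FIRST(S): from S::=λ we get {λ}. So FIRST(S) = {λ}.
FIRST(U): from U::=S we get {λ}; from U::=a T we get {a}. So FIRST(U) = {λ, a}.
FIRST(T): from T::=z S S we get {z}; from T::=U we get {λ, a}. So FIRST(T) = {λ, a, z}.
FOLLOW(T) includes $ since T is the start symbol.
FOLLOW(T): in U::=a T, the suffix after T is empty, so FOLLOW(T) ⊇ FOLLOW(U) = {$}. Thus FOLLOW(T) = {$}.
FOLLOW(U): in T::=U, the suffix after U is empty, so FOLLOW(U) ⊇ FOLLOW(T) = {$}. Thus FOLLOW(U) = {$}.
For T ::= z S S: FIRST(z S S) = {z}, so it goes in M[T, t] for t ∈ {z}.
For T ::= U: FIRST(U) = {λ, a}, so it goes in M[T, t] for t ∈ {a}; since λ ∈ FIRST, also for every t ∈ FOLLOW(T) = {$}.

T ::= z S S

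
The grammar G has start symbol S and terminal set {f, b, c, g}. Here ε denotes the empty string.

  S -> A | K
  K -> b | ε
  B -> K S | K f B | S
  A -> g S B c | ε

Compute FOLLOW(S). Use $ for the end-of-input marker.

{$, b, c, f, g}

FIRST(K): from K->b we get {b}; from K->ε we get {ε}. So FIRST(K) = {ε, b}.
FIRST(A): from A->g S B c we get {g}; from A->ε we get {ε}. So FIRST(A) = {ε, g}.
FIRST(S): from S->A we get {ε, g}; from S->K we get {ε, b}. So FIRST(S) = {ε, b, g}.
FIRST(B): from B->K S we get {ε, b, g}; from B->K f B we get {b, f}; from B->S we get {ε, b, g}. So FIRST(B) = {ε, b, f, g}.
FOLLOW(S) includes $ since S is the start symbol.
FOLLOW(B): in B->K f B, the suffix after B is empty (adds nothing new); in A->g S B c, B is followed by c with FIRST {c}. Thus FOLLOW(B) = {c}.
FOLLOW(S): in B->K S, the suffix after S is empty, so FOLLOW(S) ⊇ FOLLOW(B) = {c}; in B->S, the suffix after S is empty, so FOLLOW(S) ⊇ FOLLOW(B) = {c}; in A->g S B c, S is followed by B c with FIRST {b, c, f, g}. Thus FOLLOW(S) = {$, b, c, f, g}.
FOLLOW(K): in S->K, the suffix after K is empty, so FOLLOW(K) ⊇ FOLLOW(S) = {$, b, c, f, g}; in B->K S, K is followed by S with FIRST {ε, b, g}; in B->K S, the suffix after K is nullable, so FOLLOW(K) ⊇ FOLLOW(B) = {c}; in B->K f B, K is followed by f B with FIRST {f}. Thus FOLLOW(K) = {$, b, c, f, g}.
FOLLOW(A): in S->A, the suffix after A is empty, so FOLLOW(A) ⊇ FOLLOW(S) = {$, b, c, f, g}. Thus FOLLOW(A) = {$, b, c, f, g}.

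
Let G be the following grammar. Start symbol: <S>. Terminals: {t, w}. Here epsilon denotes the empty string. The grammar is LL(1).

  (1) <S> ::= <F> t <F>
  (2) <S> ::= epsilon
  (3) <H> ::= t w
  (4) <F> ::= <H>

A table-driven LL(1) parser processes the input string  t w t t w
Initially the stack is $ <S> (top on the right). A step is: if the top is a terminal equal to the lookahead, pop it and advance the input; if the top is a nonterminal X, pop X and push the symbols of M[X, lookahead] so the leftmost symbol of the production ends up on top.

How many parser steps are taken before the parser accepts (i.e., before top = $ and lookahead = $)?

10

      Stack        Input        Action
   1  $ <S>        t w t t w $  expand <S> ::= <F> t <F>
   2  $ <F> t <F>  t w t t w $  expand <F> ::= <H>
   3  $ <F> t <H>  t w t t w $  expand <H> ::= t w
   4  $ <F> t w t  t w t t w $  match t
   5  $ <F> t w    w t t w $    match w
   6  $ <F> t      t t w $      match t
   7  $ <F>        t w $        expand <F> ::= <H>
   8  $ <H>        t w $        expand <H> ::= t w
   9  $ w t        t w $        match t
  10  $ w          w $          match w
Accept reached after 10 steps.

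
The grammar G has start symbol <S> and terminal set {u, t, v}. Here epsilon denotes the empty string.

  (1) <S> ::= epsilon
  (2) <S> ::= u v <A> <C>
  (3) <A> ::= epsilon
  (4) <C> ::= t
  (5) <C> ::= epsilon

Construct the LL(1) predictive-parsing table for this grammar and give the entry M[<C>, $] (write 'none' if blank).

<C> ::= epsilon

FIRST(<S>) = {epsilon, u}
FIRST(<A>) = {epsilon}
FIRST(<C>) = {epsilon, t}
FOLLOW(<S>) includes $ since <S> is the start symbol.
FOLLOW(<S>): <S> appears on no right-hand side. Thus FOLLOW(<S>) = {$}.
FOLLOW(<C>): in <S>::=u v <A> <C>, the suffix after <C> is empty, so FOLLOW(<C>) ⊇ FOLLOW(<S>) = {$}. Thus FOLLOW(<C>) = {$}.
For <C> ::= t: FIRST(t) = {t}, so it goes in M[<C>, t] for t ∈ {t}.
For <C> ::= epsilon: FIRST(epsilon) = {epsilon}, so it goes in M[<C>, t] for t ∈ {}; since epsilon ∈ FIRST, also for every t ∈ FOLLOW(<C>) = {$}.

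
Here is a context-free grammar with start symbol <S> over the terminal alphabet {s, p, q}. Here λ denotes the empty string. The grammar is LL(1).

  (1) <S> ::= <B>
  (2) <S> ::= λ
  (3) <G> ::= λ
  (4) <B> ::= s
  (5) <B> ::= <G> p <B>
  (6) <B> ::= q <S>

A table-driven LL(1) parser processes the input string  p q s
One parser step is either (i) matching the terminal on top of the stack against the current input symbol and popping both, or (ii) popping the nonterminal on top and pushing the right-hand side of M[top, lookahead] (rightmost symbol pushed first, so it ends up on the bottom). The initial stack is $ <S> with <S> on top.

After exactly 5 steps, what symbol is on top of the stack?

q

step 1: stack=$ <S>  input=p q s $  — expand <S> ::= <B>
step 2: stack=$ <B>  input=p q s $  — expand <B> ::= <G> p <B>
step 3: stack=$ <B> p <G>  input=p q s $  — expand <G> ::= λ
step 4: stack=$ <B> p  input=p q s $  — match p
step 5: stack=$ <B>  input=q s $  — expand <B> ::= q <S>
Stack after step 5: $ <S> q (top = q).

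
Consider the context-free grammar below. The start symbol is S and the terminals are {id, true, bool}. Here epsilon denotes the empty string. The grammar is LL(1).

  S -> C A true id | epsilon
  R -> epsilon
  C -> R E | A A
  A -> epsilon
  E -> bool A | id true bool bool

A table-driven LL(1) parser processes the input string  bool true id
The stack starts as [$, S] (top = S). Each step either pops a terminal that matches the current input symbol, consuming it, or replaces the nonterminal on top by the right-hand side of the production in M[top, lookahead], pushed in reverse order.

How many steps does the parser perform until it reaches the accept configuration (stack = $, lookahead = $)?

9

     Stack               Input           Action
  1  $ S                 bool true id $  expand S -> C A true id
  2  $ id true A C       bool true id $  expand C -> R E
  3  $ id true A E R     bool true id $  expand R -> epsilon
  4  $ id true A E       bool true id $  expand E -> bool A
  5  $ id true A A bool  bool true id $  match bool
  6  $ id true A A       true id $       expand A -> epsilon
  7  $ id true A         true id $       expand A -> epsilon
  8  $ id true           true id $       match true
  9  $ id                id $            match id
Accept reached after 9 steps.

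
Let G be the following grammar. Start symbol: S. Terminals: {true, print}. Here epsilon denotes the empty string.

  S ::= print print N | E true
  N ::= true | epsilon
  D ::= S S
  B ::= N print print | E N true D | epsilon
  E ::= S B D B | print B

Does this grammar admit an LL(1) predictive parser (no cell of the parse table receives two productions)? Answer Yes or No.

FIRST(S) = {print}
FIRST(N) = {epsilon, true}
FIRST(D) = {print}
FIRST(B) = {epsilon, print, true}
FIRST(E) = {print}
FOLLOW(S) = {$, print, true}
FOLLOW(N) = {$, print, true}
FOLLOW(D) = {print, true}
FOLLOW(B) = {print, true}
FOLLOW(E) = {true}
Cell M[B, print] receives both B ::= N print print and B ::= E N true D and B ::= epsilon — the grammar is not LL(1).

No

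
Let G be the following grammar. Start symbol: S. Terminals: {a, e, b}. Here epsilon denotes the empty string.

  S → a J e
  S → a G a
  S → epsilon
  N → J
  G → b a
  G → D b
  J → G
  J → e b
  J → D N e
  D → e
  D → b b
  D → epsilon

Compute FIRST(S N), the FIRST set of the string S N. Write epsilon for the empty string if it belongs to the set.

{a, b, e}

FIRST(S): from S→a J e we get {a}; from S→a G a we get {a}; from S→epsilon we get {epsilon}. So FIRST(S) = {epsilon, a}.
FIRST(D): from D→e we get {e}; from D→b b we get {b}; from D→epsilon we get {epsilon}. So FIRST(D) = {epsilon, b, e}.
FIRST(G): from G→b a we get {b}; from G→D b we get {b, e}. So FIRST(G) = {b, e}.
FIRST(N): from N→J we get {b, e}. So FIRST(N) = {b, e}.
FIRST(J): from J→G we get {b, e}; from J→e b we get {e}; from J→D N e we get {b, e}. So FIRST(J) = {b, e}.
FIRST(S N): take FIRST of each symbol in turn, carrying on past any symbol whose FIRST contains epsilon; result {a, b, e}.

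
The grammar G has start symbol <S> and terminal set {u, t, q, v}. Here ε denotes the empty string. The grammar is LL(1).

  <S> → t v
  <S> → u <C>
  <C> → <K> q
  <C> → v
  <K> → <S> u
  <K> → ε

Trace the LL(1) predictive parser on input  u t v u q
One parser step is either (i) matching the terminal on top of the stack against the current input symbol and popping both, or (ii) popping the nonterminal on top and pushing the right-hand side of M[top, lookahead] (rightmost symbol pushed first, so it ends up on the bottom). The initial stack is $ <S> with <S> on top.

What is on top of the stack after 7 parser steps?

u

     Stack      Input        Action
  1  $ <S>      u t v u q $  expand <S> → u <C>
  2  $ <C> u    u t v u q $  match u
  3  $ <C>      t v u q $    expand <C> → <K> q
  4  $ q <K>    t v u q $    expand <K> → <S> u
  5  $ q u <S>  t v u q $    expand <S> → t v
  6  $ q u v t  t v u q $    match t
  7  $ q u v    v u q $      match v
Stack after step 7: $ q u (top = u).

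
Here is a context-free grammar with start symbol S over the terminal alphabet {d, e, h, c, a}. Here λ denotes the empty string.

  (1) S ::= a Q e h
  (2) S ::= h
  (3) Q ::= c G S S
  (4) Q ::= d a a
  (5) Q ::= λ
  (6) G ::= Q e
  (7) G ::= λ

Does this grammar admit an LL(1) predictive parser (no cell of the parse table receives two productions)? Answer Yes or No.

Yes

FIRST(S) = {a, h}
FIRST(Q) = {λ, c, d}
FIRST(G) = {λ, c, d, e}
FOLLOW(S) = {$, a, e, h}
FOLLOW(Q) = {e}
FOLLOW(G) = {a, h}
Each cell of M receives at most one production.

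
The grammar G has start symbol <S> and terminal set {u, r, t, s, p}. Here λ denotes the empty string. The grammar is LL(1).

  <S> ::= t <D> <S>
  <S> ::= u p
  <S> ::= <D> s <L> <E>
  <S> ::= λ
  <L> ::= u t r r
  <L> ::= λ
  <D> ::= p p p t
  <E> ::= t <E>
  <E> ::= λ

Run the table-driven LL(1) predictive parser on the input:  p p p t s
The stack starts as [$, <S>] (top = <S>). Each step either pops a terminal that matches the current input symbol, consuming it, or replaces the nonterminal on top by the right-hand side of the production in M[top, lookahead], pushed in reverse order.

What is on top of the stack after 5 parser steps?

t

     Stack                Input        Action
  1  $ <S>                p p p t s $  expand <S> ::= <D> s <L> <E>
  2  $ <E> <L> s <D>      p p p t s $  expand <D> ::= p p p t
  3  $ <E> <L> s t p p p  p p p t s $  match p
  4  $ <E> <L> s t p p    p p t s $    match p
  5  $ <E> <L> s t p      p t s $      match p
Stack after step 5: $ <E> <L> s t (top = t).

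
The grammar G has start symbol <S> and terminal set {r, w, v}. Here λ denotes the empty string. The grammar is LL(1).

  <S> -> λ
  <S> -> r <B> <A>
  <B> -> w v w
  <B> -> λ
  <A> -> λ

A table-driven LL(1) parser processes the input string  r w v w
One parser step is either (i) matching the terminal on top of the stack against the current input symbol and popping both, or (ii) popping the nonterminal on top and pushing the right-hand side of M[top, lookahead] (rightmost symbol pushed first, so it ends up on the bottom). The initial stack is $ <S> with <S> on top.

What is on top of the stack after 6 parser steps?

<A>

     Stack        Input      Action
  1  $ <S>        r w v w $  expand <S> -> r <B> <A>
  2  $ <A> <B> r  r w v w $  match r
  3  $ <A> <B>    w v w $    expand <B> -> w v w
  4  $ <A> w v w  w v w $    match w
  5  $ <A> w v    v w $      match v
  6  $ <A> w      w $        match w
Stack after step 6: $ <A> (top = <A>).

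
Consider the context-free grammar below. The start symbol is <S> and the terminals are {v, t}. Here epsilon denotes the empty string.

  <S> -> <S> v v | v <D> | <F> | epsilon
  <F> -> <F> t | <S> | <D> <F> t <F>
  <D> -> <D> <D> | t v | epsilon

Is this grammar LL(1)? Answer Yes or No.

No

FIRST(<S>) = {epsilon, t, v}
FIRST(<F>) = {epsilon, t, v}
FIRST(<D>) = {epsilon, t}
FOLLOW(<S>) = {$, t, v}
FOLLOW(<F>) = {$, t, v}
FOLLOW(<D>) = {$, t, v}
Cell M[<D>, $] receives both <D> -> <D> <D> and <D> -> epsilon — the grammar is not LL(1).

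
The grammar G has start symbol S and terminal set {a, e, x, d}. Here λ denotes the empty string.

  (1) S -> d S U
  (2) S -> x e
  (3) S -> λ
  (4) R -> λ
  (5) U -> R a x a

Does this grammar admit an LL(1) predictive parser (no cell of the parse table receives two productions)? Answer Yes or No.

Yes

FIRST(S) = {λ, d, x}
FIRST(R) = {λ}
FIRST(U) = {a}
FOLLOW(S) = {$, a}
FOLLOW(R) = {a}
FOLLOW(U) = {$, a}
Each cell of M receives at most one production.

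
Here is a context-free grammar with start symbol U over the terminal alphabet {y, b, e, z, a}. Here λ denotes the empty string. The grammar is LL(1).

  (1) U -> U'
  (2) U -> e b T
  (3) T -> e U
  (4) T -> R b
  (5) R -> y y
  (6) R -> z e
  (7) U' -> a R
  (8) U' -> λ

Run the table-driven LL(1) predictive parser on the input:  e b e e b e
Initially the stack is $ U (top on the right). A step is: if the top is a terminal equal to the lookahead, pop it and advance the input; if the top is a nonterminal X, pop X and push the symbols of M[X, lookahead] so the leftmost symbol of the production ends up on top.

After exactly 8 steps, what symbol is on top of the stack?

     Stack    Input          Action
  1  $ U      e b e e b e $  expand U -> e b T
  2  $ T b e  e b e e b e $  match e
  3  $ T b    b e e b e $    match b
  4  $ T      e e b e $      expand T -> e U
  5  $ U e    e e b e $      match e
  6  $ U      e b e $        expand U -> e b T
  7  $ T b e  e b e $        match e
  8  $ T b    b e $          match b
Stack after step 8: $ T (top = T).

T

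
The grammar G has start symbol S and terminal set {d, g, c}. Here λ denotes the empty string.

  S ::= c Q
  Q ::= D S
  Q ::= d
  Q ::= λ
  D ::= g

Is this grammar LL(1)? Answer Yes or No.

Yes

FIRST(S) = {c}
FIRST(Q) = {λ, d, g}
FIRST(D) = {g}
FOLLOW(S) = {$}
FOLLOW(Q) = {$}
FOLLOW(D) = {c}
Each cell of M receives at most one production.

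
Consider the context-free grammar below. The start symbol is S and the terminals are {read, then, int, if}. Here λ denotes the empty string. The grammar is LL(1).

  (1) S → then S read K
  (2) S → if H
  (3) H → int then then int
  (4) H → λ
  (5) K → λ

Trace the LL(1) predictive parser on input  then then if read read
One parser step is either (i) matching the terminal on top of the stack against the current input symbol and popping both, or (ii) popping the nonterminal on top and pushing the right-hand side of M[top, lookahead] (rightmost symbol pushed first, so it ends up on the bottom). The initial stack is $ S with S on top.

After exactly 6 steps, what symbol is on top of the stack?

H

     Stack                   Input                     Action
  1  $ S                     then then if read read $  expand S → then S read K
  2  $ K read S then         then then if read read $  match then
  3  $ K read S              then if read read $       expand S → then S read K
  4  $ K read K read S then  then if read read $       match then
  5  $ K read K read S       if read read $            expand S → if H
  6  $ K read K read H if    if read read $            match if
Stack after step 6: $ K read K read H (top = H).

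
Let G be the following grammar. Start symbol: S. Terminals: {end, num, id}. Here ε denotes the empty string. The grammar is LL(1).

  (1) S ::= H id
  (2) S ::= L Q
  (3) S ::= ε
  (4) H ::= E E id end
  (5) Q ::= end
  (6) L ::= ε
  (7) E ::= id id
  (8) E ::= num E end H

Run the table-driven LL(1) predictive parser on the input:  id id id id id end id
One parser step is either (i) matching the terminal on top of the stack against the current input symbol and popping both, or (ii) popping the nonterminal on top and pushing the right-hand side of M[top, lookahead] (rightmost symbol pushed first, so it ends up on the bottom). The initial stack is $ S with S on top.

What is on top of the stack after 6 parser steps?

id

     Stack                Input                    Action
  1  $ S                  id id id id id end id $  expand S ::= H id
  2  $ id H               id id id id id end id $  expand H ::= E E id end
  3  $ id end id E E      id id id id id end id $  expand E ::= id id
  4  $ id end id E id id  id id id id id end id $  match id
  5  $ id end id E id     id id id id end id $     match id
  6  $ id end id E        id id id end id $        expand E ::= id id
Stack after step 6: $ id end id id id (top = id).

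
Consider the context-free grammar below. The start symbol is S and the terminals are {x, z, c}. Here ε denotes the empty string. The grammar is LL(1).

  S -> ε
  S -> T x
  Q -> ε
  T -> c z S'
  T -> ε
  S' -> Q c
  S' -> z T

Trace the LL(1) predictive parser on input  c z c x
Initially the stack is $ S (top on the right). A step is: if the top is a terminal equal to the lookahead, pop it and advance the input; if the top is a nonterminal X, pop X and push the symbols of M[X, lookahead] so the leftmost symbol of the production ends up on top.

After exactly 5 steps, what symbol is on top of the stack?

Q

     Stack       Input      Action
  1  $ S         c z c x $  expand S -> T x
  2  $ x T       c z c x $  expand T -> c z S'
  3  $ x S' z c  c z c x $  match c
  4  $ x S' z    z c x $    match z
  5  $ x S'      c x $      expand S' -> Q c
Stack after step 5: $ x c Q (top = Q).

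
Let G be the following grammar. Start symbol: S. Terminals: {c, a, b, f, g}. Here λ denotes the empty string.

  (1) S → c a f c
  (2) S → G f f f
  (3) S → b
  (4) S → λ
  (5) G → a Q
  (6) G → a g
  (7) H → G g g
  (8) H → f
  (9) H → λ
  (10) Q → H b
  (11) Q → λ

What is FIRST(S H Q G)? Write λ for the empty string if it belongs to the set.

{a, b, c, f}

FIRST(G) = {a}
FIRST(S) = {λ, a, b, c}  (via G f f f)
FIRST(H) = {λ, a, f}  (via G g g)
FIRST(Q) = {λ, a, b, f}  (via H b)
FIRST(S H Q G): take FIRST of each symbol in turn, carrying on past any symbol whose FIRST contains λ; result {a, b, c, f}.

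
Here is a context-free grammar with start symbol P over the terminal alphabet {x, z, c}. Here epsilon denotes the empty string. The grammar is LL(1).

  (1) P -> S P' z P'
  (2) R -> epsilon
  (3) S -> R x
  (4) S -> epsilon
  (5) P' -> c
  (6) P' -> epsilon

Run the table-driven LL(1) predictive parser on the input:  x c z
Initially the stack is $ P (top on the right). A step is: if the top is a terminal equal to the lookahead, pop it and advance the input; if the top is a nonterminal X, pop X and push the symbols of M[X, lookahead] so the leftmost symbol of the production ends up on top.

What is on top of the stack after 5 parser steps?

step 1: stack=$ P  input=x c z $  — expand P -> S P' z P'
step 2: stack=$ P' z P' S  input=x c z $  — expand S -> R x
step 3: stack=$ P' z P' x R  input=x c z $  — expand R -> epsilon
step 4: stack=$ P' z P' x  input=x c z $  — match x
step 5: stack=$ P' z P'  input=c z $  — expand P' -> c
Stack after step 5: $ P' z c (top = c).

c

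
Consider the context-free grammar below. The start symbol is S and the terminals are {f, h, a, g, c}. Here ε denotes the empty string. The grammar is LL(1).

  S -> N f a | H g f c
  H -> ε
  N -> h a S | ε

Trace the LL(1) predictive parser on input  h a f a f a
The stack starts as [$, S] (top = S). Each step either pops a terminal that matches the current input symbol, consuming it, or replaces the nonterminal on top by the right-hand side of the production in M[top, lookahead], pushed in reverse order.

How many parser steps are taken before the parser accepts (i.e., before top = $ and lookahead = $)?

10

      Stack        Input          Action
   1  $ S          h a f a f a $  expand S -> N f a
   2  $ a f N      h a f a f a $  expand N -> h a S
   3  $ a f S a h  h a f a f a $  match h
   4  $ a f S a    a f a f a $    match a
   5  $ a f S      f a f a $      expand S -> N f a
   6  $ a f a f N  f a f a $      expand N -> ε
   7  $ a f a f    f a f a $      match f
   8  $ a f a      a f a $        match a
   9  $ a f        f a $          match f
  10  $ a          a $            match a
Accept reached after 10 steps.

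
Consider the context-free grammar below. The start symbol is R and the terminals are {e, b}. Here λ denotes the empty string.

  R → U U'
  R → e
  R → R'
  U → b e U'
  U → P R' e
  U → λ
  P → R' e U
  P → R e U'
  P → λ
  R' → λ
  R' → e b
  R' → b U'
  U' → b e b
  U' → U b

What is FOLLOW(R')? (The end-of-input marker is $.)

FIRST(R') = {λ, b, e}
FIRST(R) = {λ, b, e}  (via U U', R')
FIRST(P) = {λ, b, e}  (via R' e U, R e U')
FIRST(U) = {λ, b, e}  (via P R' e)
FIRST(U') = {b, e}  (via U b)
FOLLOW(R) includes $ since R is the start symbol.
FOLLOW(R): in P→R e U', R is followed by e U' with FIRST {e}. Thus FOLLOW(R) = {$, e}.
FOLLOW(P): in U→P R' e, P is followed by R' e with FIRST {b, e}. Thus FOLLOW(P) = {b, e}.
FOLLOW(U): in R→U U', U is followed by U' with FIRST {b, e}; in P→R' e U, the suffix after U is empty, so FOLLOW(U) ⊇ FOLLOW(P) = {b, e}; in U'→U b, U is followed by b with FIRST {b}. Thus FOLLOW(U) = {b, e}.
FOLLOW(R'): in R→R', the suffix after R' is empty, so FOLLOW(R') ⊇ FOLLOW(R) = {$, e}; in U→P R' e, R' is followed by e with FIRST {e}; in P→R' e U, R' is followed by e U with FIRST {e}. Thus FOLLOW(R') = {$, e}.
FOLLOW(U'): in R→U U', the suffix after U' is empty, so FOLLOW(U') ⊇ FOLLOW(R) = {$, e}; in U→b e U', the suffix after U' is empty, so FOLLOW(U') ⊇ FOLLOW(U) = {b, e}; in P→R e U', the suffix after U' is empty, so FOLLOW(U') ⊇ FOLLOW(P) = {b, e}; in R'→b U', the suffix after U' is empty, so FOLLOW(U') ⊇ FOLLOW(R') = {$, e}. Thus FOLLOW(U') = {$, b, e}.

{$, e}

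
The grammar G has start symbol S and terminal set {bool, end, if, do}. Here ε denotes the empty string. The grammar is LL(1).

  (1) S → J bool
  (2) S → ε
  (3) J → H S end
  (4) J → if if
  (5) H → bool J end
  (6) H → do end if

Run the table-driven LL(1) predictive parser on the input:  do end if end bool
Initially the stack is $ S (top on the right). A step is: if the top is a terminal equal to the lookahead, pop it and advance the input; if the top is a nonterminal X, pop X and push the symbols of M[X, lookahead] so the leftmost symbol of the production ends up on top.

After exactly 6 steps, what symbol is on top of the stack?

S

step 1: stack=$ S  input=do end if end bool $  — expand S → J bool
step 2: stack=$ bool J  input=do end if end bool $  — expand J → H S end
step 3: stack=$ bool end S H  input=do end if end bool $  — expand H → do end if
step 4: stack=$ bool end S if end do  input=do end if end bool $  — match do
step 5: stack=$ bool end S if end  input=end if end bool $  — match end
step 6: stack=$ bool end S if  input=if end bool $  — match if
Stack after step 6: $ bool end S (top = S).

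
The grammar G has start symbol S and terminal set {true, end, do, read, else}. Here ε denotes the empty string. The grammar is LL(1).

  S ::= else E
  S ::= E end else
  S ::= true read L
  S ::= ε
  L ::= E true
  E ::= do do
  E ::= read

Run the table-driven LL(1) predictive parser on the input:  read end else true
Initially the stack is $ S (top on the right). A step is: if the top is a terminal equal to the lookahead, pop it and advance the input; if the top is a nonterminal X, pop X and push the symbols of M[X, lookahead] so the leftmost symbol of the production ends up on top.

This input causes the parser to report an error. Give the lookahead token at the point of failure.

     Stack            Input                 Action
  1  $ S              read end else true $  expand S ::= E end else
  2  $ else end E     read end else true $  expand E ::= read
  3  $ else end read  read end else true $  match read
  4  $ else end       end else true $       match end
  5  $ else           else true $           match else
  6  $                true $                error: stack empty but input remains

true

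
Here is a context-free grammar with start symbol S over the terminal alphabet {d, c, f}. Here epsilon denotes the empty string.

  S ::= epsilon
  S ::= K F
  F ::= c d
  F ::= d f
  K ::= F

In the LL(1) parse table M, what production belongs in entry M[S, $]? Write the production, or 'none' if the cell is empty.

S ::= epsilon

FIRST(F): from F::=c d we get {c}; from F::=d f we get {d}. So FIRST(F) = {c, d}.
FIRST(K): from K::=F we get {c, d}. So FIRST(K) = {c, d}.
FIRST(S): from S::=epsilon we get {epsilon}; from S::=K F we get {c, d}. So FIRST(S) = {epsilon, c, d}.
FOLLOW(S) includes $ since S is the start symbol.
FOLLOW(S): S appears on no right-hand side. Thus FOLLOW(S) = {$}.
For S ::= epsilon: FIRST(epsilon) = {epsilon}, so it goes in M[S, t] for t ∈ {}; since epsilon ∈ FIRST, also for every t ∈ FOLLOW(S) = {$}.
For S ::= K F: FIRST(K F) = {c, d}, so it goes in M[S, t] for t ∈ {c, d}.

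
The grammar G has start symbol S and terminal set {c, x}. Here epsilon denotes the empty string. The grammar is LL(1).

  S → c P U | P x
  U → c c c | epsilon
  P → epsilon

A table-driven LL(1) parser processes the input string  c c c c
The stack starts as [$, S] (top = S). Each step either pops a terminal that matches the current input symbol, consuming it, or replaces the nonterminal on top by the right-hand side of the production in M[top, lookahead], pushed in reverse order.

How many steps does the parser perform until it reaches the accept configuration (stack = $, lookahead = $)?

     Stack    Input      Action
  1  $ S      c c c c $  expand S → c P U
  2  $ U P c  c c c c $  match c
  3  $ U P    c c c $    expand P → epsilon
  4  $ U      c c c $    expand U → c c c
  5  $ c c c  c c c $    match c
  6  $ c c    c c $      match c
  7  $ c      c $        match c
Accept reached after 7 steps.

7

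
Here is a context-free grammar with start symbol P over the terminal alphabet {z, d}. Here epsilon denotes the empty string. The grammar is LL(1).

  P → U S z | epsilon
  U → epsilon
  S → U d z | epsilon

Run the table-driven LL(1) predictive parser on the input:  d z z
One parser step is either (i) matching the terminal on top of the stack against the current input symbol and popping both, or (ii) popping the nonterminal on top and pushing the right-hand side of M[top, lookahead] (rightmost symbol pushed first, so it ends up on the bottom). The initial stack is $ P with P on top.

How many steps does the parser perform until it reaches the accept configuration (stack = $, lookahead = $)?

7

step 1: stack=$ P  input=d z z $  — expand P → U S z
step 2: stack=$ z S U  input=d z z $  — expand U → epsilon
step 3: stack=$ z S  input=d z z $  — expand S → U d z
step 4: stack=$ z z d U  input=d z z $  — expand U → epsilon
step 5: stack=$ z z d  input=d z z $  — match d
step 6: stack=$ z z  input=z z $  — match z
step 7: stack=$ z  input=z $  — match z
Accept reached after 7 steps.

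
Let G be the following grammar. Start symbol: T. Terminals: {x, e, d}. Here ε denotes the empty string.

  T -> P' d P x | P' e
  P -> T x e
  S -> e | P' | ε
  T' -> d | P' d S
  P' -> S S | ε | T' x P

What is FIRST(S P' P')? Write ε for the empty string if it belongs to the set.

FIRST(T) = {d, e}  (via P' d P x, P' e)
FIRST(P) = {d, e}  (via T x e)
FIRST(S) = {ε, d, e}  (via P')
FIRST(T') = {d, e}  (via P' d S)
FIRST(P') = {ε, d, e}  (via S S, T' x P)
FIRST(S P' P'): take FIRST of each symbol in turn, carrying on past any symbol whose FIRST contains ε; result {ε, d, e}.

{ε, d, e}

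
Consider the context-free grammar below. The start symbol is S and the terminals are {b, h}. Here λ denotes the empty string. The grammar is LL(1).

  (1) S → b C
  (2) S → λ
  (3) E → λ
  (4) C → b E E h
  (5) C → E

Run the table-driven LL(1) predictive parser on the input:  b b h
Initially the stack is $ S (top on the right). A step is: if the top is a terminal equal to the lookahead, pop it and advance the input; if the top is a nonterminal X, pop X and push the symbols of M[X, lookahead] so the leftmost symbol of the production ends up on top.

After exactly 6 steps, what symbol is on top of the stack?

step 1: stack=$ S  input=b b h $  — expand S → b C
step 2: stack=$ C b  input=b b h $  — match b
step 3: stack=$ C  input=b h $  — expand C → b E E h
step 4: stack=$ h E E b  input=b h $  — match b
step 5: stack=$ h E E  input=h $  — expand E → λ
step 6: stack=$ h E  input=h $  — expand E → λ
Stack after step 6: $ h (top = h).

h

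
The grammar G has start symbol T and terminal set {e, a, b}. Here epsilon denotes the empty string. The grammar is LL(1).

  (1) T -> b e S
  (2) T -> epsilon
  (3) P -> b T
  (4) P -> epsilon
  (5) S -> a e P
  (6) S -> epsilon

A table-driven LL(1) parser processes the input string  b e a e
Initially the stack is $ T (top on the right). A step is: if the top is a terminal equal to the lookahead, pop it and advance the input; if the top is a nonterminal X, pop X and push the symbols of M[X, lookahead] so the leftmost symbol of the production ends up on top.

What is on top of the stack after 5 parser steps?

step 1: stack=$ T  input=b e a e $  — expand T -> b e S
step 2: stack=$ S e b  input=b e a e $  — match b
step 3: stack=$ S e  input=e a e $  — match e
step 4: stack=$ S  input=a e $  — expand S -> a e P
step 5: stack=$ P e a  input=a e $  — match a
Stack after step 5: $ P e (top = e).

e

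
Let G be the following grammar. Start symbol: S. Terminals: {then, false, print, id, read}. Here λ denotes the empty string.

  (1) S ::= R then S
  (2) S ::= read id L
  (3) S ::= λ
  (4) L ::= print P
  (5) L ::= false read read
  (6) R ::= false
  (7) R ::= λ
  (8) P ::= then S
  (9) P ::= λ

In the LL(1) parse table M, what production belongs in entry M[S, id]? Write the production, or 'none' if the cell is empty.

none

FIRST(L) = {false, print}
FIRST(R) = {λ, false}
FIRST(P) = {λ, then}
FIRST(S) = {λ, false, read, then}  (via R then S)
FOLLOW(S) includes $ since S is the start symbol.
FOLLOW(S): in S::=R then S, the suffix after S is empty (adds nothing new); in P::=then S, the suffix after S is empty, so FOLLOW(S) ⊇ FOLLOW(P) = {$}. Thus FOLLOW(S) = {$}.
FOLLOW(P): in L::=print P, the suffix after P is empty, so FOLLOW(P) ⊇ FOLLOW(L) = {$}. Thus FOLLOW(P) = {$}.
For S ::= R then S: FIRST(R then S) = {false, then}, so it goes in M[S, t] for t ∈ {false, then}.
For S ::= read id L: FIRST(read id L) = {read}, so it goes in M[S, t] for t ∈ {read}.
For S ::= λ: FIRST(λ) = {λ}, so it goes in M[S, t] for t ∈ {}; since λ ∈ FIRST, also for every t ∈ FOLLOW(S) = {$}.
None of these place a production in M[S, id].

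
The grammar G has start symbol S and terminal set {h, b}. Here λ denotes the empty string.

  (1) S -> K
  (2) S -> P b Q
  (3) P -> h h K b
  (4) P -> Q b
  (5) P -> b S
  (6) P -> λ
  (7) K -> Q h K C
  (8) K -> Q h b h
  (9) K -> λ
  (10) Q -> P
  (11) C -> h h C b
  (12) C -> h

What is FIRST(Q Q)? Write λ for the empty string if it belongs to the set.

{λ, b, h}

FIRST(C): from C->h h C b we get {h}; from C->h we get {h}. So FIRST(C) = {h}.
FIRST(S): from S->K we get {λ, b, h}; from S->P b Q we get {b, h}. So FIRST(S) = {λ, b, h}.
FIRST(P): from P->h h K b we get {h}; from P->Q b we get {b, h}; from P->b S we get {b}; from P->λ we get {λ}. So FIRST(P) = {λ, b, h}.
FIRST(Q): from Q->P we get {λ, b, h}. So FIRST(Q) = {λ, b, h}.
FIRST(K): from K->Q h K C we get {b, h}; from K->Q h b h we get {b, h}; from K->λ we get {λ}. So FIRST(K) = {λ, b, h}.
FIRST(Q Q): take FIRST of each symbol in turn, carrying on past any symbol whose FIRST contains λ; result {λ, b, h}.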